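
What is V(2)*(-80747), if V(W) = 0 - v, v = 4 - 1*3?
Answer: 80747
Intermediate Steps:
v = 1 (v = 4 - 3 = 1)
V(W) = -1 (V(W) = 0 - 1*1 = 0 - 1 = -1)
V(2)*(-80747) = -1*(-80747) = 80747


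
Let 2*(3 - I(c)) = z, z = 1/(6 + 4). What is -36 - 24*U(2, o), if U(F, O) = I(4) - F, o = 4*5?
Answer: -294/5 ≈ -58.800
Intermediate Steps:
z = ⅒ (z = 1/10 = ⅒ ≈ 0.10000)
I(c) = 59/20 (I(c) = 3 - ½*⅒ = 3 - 1/20 = 59/20)
o = 20
U(F, O) = 59/20 - F
-36 - 24*U(2, o) = -36 - 24*(59/20 - 1*2) = -36 - 24*(59/20 - 2) = -36 - 24*19/20 = -36 - 114/5 = -294/5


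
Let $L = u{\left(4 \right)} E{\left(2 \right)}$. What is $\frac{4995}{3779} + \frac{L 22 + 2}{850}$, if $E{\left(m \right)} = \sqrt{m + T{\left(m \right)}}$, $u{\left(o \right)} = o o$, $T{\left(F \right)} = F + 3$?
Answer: $\frac{2126654}{1606075} + \frac{176 \sqrt{7}}{425} \approx 2.4198$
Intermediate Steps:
$T{\left(F \right)} = 3 + F$
$u{\left(o \right)} = o^{2}$
$E{\left(m \right)} = \sqrt{3 + 2 m}$ ($E{\left(m \right)} = \sqrt{m + \left(3 + m\right)} = \sqrt{3 + 2 m}$)
$L = 16 \sqrt{7}$ ($L = 4^{2} \sqrt{3 + 2 \cdot 2} = 16 \sqrt{3 + 4} = 16 \sqrt{7} \approx 42.332$)
$\frac{4995}{3779} + \frac{L 22 + 2}{850} = \frac{4995}{3779} + \frac{16 \sqrt{7} \cdot 22 + 2}{850} = 4995 \cdot \frac{1}{3779} + \left(352 \sqrt{7} + 2\right) \frac{1}{850} = \frac{4995}{3779} + \left(2 + 352 \sqrt{7}\right) \frac{1}{850} = \frac{4995}{3779} + \left(\frac{1}{425} + \frac{176 \sqrt{7}}{425}\right) = \frac{2126654}{1606075} + \frac{176 \sqrt{7}}{425}$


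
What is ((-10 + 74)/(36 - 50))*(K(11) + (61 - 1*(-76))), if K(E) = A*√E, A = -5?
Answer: -4384/7 + 160*√11/7 ≈ -550.48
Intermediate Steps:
K(E) = -5*√E
((-10 + 74)/(36 - 50))*(K(11) + (61 - 1*(-76))) = ((-10 + 74)/(36 - 50))*(-5*√11 + (61 - 1*(-76))) = (64/(-14))*(-5*√11 + (61 + 76)) = (64*(-1/14))*(-5*√11 + 137) = -32*(137 - 5*√11)/7 = -4384/7 + 160*√11/7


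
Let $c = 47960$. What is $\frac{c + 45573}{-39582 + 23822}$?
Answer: $- \frac{93533}{15760} \approx -5.9348$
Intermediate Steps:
$\frac{c + 45573}{-39582 + 23822} = \frac{47960 + 45573}{-39582 + 23822} = \frac{93533}{-15760} = 93533 \left(- \frac{1}{15760}\right) = - \frac{93533}{15760}$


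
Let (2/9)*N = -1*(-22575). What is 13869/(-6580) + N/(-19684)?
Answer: -67245939/9251480 ≈ -7.2687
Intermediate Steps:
N = 203175/2 (N = 9*(-1*(-22575))/2 = (9/2)*22575 = 203175/2 ≈ 1.0159e+5)
13869/(-6580) + N/(-19684) = 13869/(-6580) + (203175/2)/(-19684) = 13869*(-1/6580) + (203175/2)*(-1/19684) = -13869/6580 - 29025/5624 = -67245939/9251480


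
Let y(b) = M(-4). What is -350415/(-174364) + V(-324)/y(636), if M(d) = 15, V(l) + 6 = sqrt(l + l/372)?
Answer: 1403347/871820 + I*sqrt(34689)/155 ≈ 1.6097 + 1.2016*I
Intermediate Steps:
V(l) = -6 + sqrt(34689)*sqrt(l)/186 (V(l) = -6 + sqrt(l + l/372) = -6 + sqrt(373*l/372) = -6 + sqrt(34689)*sqrt(l)/186)
y(b) = 15
-350415/(-174364) + V(-324)/y(636) = -350415/(-174364) + (-6 + sqrt(34689)*sqrt(-324)/186)/15 = -350415*(-1/174364) + (-6 + sqrt(34689)*(18*I)/186)*(1/15) = 350415/174364 + (-6 + 3*I*sqrt(34689)/31)*(1/15) = 350415/174364 + (-2/5 + I*sqrt(34689)/155) = 1403347/871820 + I*sqrt(34689)/155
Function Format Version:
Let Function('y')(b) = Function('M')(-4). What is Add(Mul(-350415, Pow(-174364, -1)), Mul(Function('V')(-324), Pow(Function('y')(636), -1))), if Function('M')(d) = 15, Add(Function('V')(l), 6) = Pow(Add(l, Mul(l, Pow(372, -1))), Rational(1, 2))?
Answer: Add(Rational(1403347, 871820), Mul(Rational(1, 155), I, Pow(34689, Rational(1, 2)))) ≈ Add(1.6097, Mul(1.2016, I))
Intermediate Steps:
Function('V')(l) = Add(-6, Mul(Rational(1, 186), Pow(34689, Rational(1, 2)), Pow(l, Rational(1, 2)))) (Function('V')(l) = Add(-6, Pow(Add(l, Mul(l, Pow(372, -1))), Rational(1, 2))) = Add(-6, Pow(Add(l, Mul(l, Rational(1, 372))), Rational(1, 2))) = Add(-6, Pow(Add(l, Mul(Rational(1, 372), l)), Rational(1, 2))) = Add(-6, Pow(Mul(Rational(373, 372), l), Rational(1, 2))) = Add(-6, Mul(Rational(1, 186), Pow(34689, Rational(1, 2)), Pow(l, Rational(1, 2)))))
Function('y')(b) = 15
Add(Mul(-350415, Pow(-174364, -1)), Mul(Function('V')(-324), Pow(Function('y')(636), -1))) = Add(Mul(-350415, Pow(-174364, -1)), Mul(Add(-6, Mul(Rational(1, 186), Pow(34689, Rational(1, 2)), Pow(-324, Rational(1, 2)))), Pow(15, -1))) = Add(Mul(-350415, Rational(-1, 174364)), Mul(Add(-6, Mul(Rational(1, 186), Pow(34689, Rational(1, 2)), Mul(18, I))), Rational(1, 15))) = Add(Rational(350415, 174364), Mul(Add(-6, Mul(Rational(3, 31), I, Pow(34689, Rational(1, 2)))), Rational(1, 15))) = Add(Rational(350415, 174364), Add(Rational(-2, 5), Mul(Rational(1, 155), I, Pow(34689, Rational(1, 2))))) = Add(Rational(1403347, 871820), Mul(Rational(1, 155), I, Pow(34689, Rational(1, 2))))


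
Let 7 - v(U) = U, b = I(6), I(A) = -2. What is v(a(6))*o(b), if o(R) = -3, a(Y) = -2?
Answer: -27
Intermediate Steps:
b = -2
v(U) = 7 - U
v(a(6))*o(b) = (7 - 1*(-2))*(-3) = (7 + 2)*(-3) = 9*(-3) = -27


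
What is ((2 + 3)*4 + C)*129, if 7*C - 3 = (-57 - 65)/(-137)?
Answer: 2542977/959 ≈ 2651.7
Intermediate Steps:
C = 533/959 (C = 3/7 + ((-57 - 65)/(-137))/7 = 3/7 + (-122*(-1/137))/7 = 3/7 + (1/7)*(122/137) = 3/7 + 122/959 = 533/959 ≈ 0.55579)
((2 + 3)*4 + C)*129 = ((2 + 3)*4 + 533/959)*129 = (5*4 + 533/959)*129 = (20 + 533/959)*129 = (19713/959)*129 = 2542977/959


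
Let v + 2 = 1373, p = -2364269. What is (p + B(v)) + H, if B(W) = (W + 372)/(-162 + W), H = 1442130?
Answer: -371621436/403 ≈ -9.2214e+5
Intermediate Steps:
v = 1371 (v = -2 + 1373 = 1371)
B(W) = (372 + W)/(-162 + W)
(p + B(v)) + H = (-2364269 + (372 + 1371)/(-162 + 1371)) + 1442130 = (-2364269 + 1743/1209) + 1442130 = (-2364269 + (1/1209)*1743) + 1442130 = (-2364269 + 581/403) + 1442130 = -952799826/403 + 1442130 = -371621436/403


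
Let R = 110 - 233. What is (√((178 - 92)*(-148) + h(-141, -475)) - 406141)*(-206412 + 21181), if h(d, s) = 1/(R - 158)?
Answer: 75229903571 - 4260313*I*√1899841/281 ≈ 7.523e+10 - 2.0897e+7*I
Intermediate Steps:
R = -123
h(d, s) = -1/281 (h(d, s) = 1/(-123 - 158) = 1/(-281) = -1/281)
(√((178 - 92)*(-148) + h(-141, -475)) - 406141)*(-206412 + 21181) = (√((178 - 92)*(-148) - 1/281) - 406141)*(-206412 + 21181) = (√(86*(-148) - 1/281) - 406141)*(-185231) = (√(-12728 - 1/281) - 406141)*(-185231) = (√(-3576569/281) - 406141)*(-185231) = (23*I*√1899841/281 - 406141)*(-185231) = (-406141 + 23*I*√1899841/281)*(-185231) = 75229903571 - 4260313*I*√1899841/281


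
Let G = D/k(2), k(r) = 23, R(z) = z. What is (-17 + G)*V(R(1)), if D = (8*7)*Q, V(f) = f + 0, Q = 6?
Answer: -55/23 ≈ -2.3913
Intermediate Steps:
V(f) = f
D = 336 (D = (8*7)*6 = 56*6 = 336)
G = 336/23 ≈ 14.609
(-17 + G)*V(R(1)) = (-17 + 336/23)*1 = -55/23*1 = -55/23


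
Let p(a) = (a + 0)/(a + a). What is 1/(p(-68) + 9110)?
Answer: 2/18221 ≈ 0.00010976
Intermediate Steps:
p(a) = 1/2 (p(a) = a/((2*a)) = a*(1/(2*a)) = 1/2)
1/(p(-68) + 9110) = 1/(1/2 + 9110) = 1/(18221/2) = 2/18221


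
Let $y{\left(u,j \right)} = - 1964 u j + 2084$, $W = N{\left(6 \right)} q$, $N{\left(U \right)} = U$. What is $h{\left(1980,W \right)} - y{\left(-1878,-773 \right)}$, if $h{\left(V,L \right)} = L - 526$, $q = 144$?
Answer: $2851125270$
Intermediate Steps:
$W = 864$ ($W = 6 \cdot 144 = 864$)
$h{\left(V,L \right)} = -526 + L$
$y{\left(u,j \right)} = 2084 - 1964 j u$ ($y{\left(u,j \right)} = - 1964 j u + 2084 = 2084 - 1964 j u$)
$h{\left(1980,W \right)} - y{\left(-1878,-773 \right)} = \left(-526 + 864\right) - \left(2084 - \left(-1518172\right) \left(-1878\right)\right) = 338 - \left(2084 - 2851127016\right) = 338 - -2851124932 = 338 + 2851124932 = 2851125270$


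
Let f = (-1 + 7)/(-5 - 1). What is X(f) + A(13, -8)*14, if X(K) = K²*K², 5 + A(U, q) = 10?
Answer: 71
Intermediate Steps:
A(U, q) = 5 (A(U, q) = -5 + 10 = 5)
f = -1 (f = 6/(-6) = 6*(-⅙) = -1)
X(K) = K⁴
X(f) + A(13, -8)*14 = (-1)⁴ + 5*14 = 1 + 70 = 71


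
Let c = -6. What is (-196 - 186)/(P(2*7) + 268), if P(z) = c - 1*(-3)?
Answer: -382/265 ≈ -1.4415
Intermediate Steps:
P(z) = -3 (P(z) = -6 - 1*(-3) = -6 + 3 = -3)
(-196 - 186)/(P(2*7) + 268) = (-196 - 186)/(-3 + 268) = -382/265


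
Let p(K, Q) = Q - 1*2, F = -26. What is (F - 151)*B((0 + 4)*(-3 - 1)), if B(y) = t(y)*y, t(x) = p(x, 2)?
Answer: 0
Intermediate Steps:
p(K, Q) = -2 + Q (p(K, Q) = Q - 2 = -2 + Q)
t(x) = 0 (t(x) = -2 + 2 = 0)
B(y) = 0 (B(y) = 0*y = 0)
(F - 151)*B((0 + 4)*(-3 - 1)) = (-26 - 151)*0 = -177*0 = 0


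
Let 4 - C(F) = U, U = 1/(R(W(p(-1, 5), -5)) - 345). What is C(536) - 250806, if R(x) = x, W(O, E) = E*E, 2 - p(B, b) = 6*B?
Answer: -80256639/320 ≈ -2.5080e+5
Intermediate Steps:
p(B, b) = 2 - 6*B
W(O, E) = E²
U = -1/320 (U = 1/((-5)² - 345) = 1/(25 - 345) = 1/(-320) = -1/320 ≈ -0.0031250)
C(F) = 1281/320 (C(F) = 4 - 1*(-1/320) = 4 + 1/320 = 1281/320)
C(536) - 250806 = 1281/320 - 250806 = -80256639/320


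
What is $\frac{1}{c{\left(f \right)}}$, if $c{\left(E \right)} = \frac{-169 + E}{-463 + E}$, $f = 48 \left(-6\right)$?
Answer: $\frac{751}{457} \approx 1.6433$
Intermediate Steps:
$f = -288$
$c{\left(E \right)} = \frac{-169 + E}{-463 + E}$
$\frac{1}{c{\left(f \right)}} = \frac{1}{\frac{1}{-463 - 288} \left(-169 - 288\right)} = \frac{1}{\frac{1}{-751} \left(-457\right)} = \frac{1}{\left(- \frac{1}{751}\right) \left(-457\right)} = \frac{1}{\frac{457}{751}} = \frac{751}{457}$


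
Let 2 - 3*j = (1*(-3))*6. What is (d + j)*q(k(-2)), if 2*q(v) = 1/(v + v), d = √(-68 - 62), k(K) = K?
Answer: -⅚ - I*√130/8 ≈ -0.83333 - 1.4252*I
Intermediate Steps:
d = I*√130 (d = √(-130) = I*√130 ≈ 11.402*I)
q(v) = 1/(4*v) (q(v) = 1/(2*(v + v)) = 1/(2*((2*v))) = (1/(2*v))/2 = 1/(4*v))
j = 20/3 (j = ⅔ - 1*(-3)*6/3 = ⅔ - (-1)*6 = ⅔ - ⅓*(-18) = ⅔ + 6 = 20/3 ≈ 6.6667)
(d + j)*q(k(-2)) = (I*√130 + 20/3)*((¼)/(-2)) = (20/3 + I*√130)*((¼)*(-½)) = (20/3 + I*√130)*(-⅛) = -⅚ - I*√130/8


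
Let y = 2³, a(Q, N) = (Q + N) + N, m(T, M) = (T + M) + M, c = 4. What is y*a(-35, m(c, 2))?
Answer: -152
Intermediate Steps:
m(T, M) = T + 2*M (m(T, M) = (M + T) + M = T + 2*M)
a(Q, N) = Q + 2*N (a(Q, N) = (N + Q) + N = Q + 2*N)
y = 8
y*a(-35, m(c, 2)) = 8*(-35 + 2*(4 + 2*2)) = 8*(-35 + 2*(4 + 4)) = 8*(-35 + 2*8) = 8*(-35 + 16) = 8*(-19) = -152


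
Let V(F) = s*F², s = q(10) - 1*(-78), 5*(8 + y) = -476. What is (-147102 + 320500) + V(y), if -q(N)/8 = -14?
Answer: 10984718/5 ≈ 2.1969e+6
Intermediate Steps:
y = -516/5 (y = -8 + (⅕)*(-476) = -8 - 476/5 = -516/5 ≈ -103.20)
q(N) = 112 (q(N) = -8*(-14) = 112)
s = 190 (s = 112 - 1*(-78) = 112 + 78 = 190)
V(F) = 190*F²
(-147102 + 320500) + V(y) = (-147102 + 320500) + 190*(-516/5)² = 173398 + 190*(266256/25) = 173398 + 10117728/5 = 10984718/5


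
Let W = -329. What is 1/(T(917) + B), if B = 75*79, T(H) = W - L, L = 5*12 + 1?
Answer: 1/5535 ≈ 0.00018067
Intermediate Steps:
L = 61 (L = 60 + 1 = 61)
T(H) = -390 (T(H) = -329 - 1*61 = -329 - 61 = -390)
B = 5925
1/(T(917) + B) = 1/(-390 + 5925) = 1/5535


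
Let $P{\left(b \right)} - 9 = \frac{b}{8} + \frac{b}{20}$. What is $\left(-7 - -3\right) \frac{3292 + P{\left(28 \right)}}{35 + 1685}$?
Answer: $- \frac{33059}{4300} \approx -7.6881$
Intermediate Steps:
$P{\left(b \right)} = 9 + \frac{7 b}{40}$ ($P{\left(b \right)} = 9 + \left(\frac{b}{8} + \frac{b}{20}\right) = 9 + \frac{7 b}{40}$)
$\left(-7 - -3\right) \frac{3292 + P{\left(28 \right)}}{35 + 1685} = \left(-7 - -3\right) \frac{3292 + \left(9 + \frac{7}{40} \cdot 28\right)}{35 + 1685} = \left(-7 + 3\right) \frac{3292 + \left(9 + \frac{49}{10}\right)}{1720} = - 4 \left(3292 + \frac{139}{10}\right) \frac{1}{1720} = - 4 \cdot \frac{33059}{10} \cdot \frac{1}{1720} = \left(-4\right) \frac{33059}{17200} = - \frac{33059}{4300}$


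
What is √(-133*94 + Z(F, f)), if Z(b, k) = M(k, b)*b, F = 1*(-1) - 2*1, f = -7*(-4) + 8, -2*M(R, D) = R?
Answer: 4*I*√778 ≈ 111.57*I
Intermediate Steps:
M(R, D) = -R/2
f = 36 (f = 28 + 8 = 36)
F = -3 (F = -1 - 2 = -3)
Z(b, k) = -b*k/2 (Z(b, k) = (-k/2)*b = -b*k/2)
√(-133*94 + Z(F, f)) = √(-133*94 - ½*(-3)*36) = √(-12502 + 54) = √(-12448) = 4*I*√778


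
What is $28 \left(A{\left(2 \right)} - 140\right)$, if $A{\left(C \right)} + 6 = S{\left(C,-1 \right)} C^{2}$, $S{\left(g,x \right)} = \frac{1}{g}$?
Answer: $-4032$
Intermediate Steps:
$A{\left(C \right)} = -6 + C$ ($A{\left(C \right)} = -6 + \frac{C^{2}}{C} = -6 + C$)
$28 \left(A{\left(2 \right)} - 140\right) = 28 \left(\left(-6 + 2\right) - 140\right) = 28 \left(-4 - 140\right) = 28 \left(-144\right) = -4032$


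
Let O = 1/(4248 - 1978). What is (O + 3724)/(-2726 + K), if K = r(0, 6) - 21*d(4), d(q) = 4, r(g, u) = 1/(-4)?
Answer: -5635654/4252845 ≈ -1.3251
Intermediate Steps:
O = 1/2270 ≈ 0.00044053
r(g, u) = -¼
K = -337/4 (K = -¼ - 21*4 = -¼ - 84 = -337/4 ≈ -84.250)
(O + 3724)/(-2726 + K) = (1/2270 + 3724)/(-2726 - 337/4) = 8453481/(2270*(-11241/4)) = (8453481/2270)*(-4/11241) = -5635654/4252845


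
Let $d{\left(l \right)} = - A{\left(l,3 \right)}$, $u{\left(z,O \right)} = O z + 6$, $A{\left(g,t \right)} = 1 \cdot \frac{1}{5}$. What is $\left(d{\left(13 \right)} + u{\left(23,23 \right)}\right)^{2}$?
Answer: $\frac{7150276}{25} \approx 2.8601 \cdot 10^{5}$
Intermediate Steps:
$A{\left(g,t \right)} = \frac{1}{5}$ ($A{\left(g,t \right)} = 1 \cdot \frac{1}{5} = \frac{1}{5}$)
$u{\left(z,O \right)} = 6 + O z$
$d{\left(l \right)} = - \frac{1}{5}$ ($d{\left(l \right)} = \left(-1\right) \frac{1}{5} = - \frac{1}{5}$)
$\left(d{\left(13 \right)} + u{\left(23,23 \right)}\right)^{2} = \left(- \frac{1}{5} + \left(6 + 23 \cdot 23\right)\right)^{2} = \left(- \frac{1}{5} + \left(6 + 529\right)\right)^{2} = \left(- \frac{1}{5} + 535\right)^{2} = \left(\frac{2674}{5}\right)^{2} = \frac{7150276}{25}$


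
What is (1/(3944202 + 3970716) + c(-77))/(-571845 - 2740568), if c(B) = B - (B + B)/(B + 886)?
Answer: 491825088793/21209939117201406 ≈ 2.3188e-5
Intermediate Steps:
c(B) = B - 2*B/(886 + B)
(1/(3944202 + 3970716) + c(-77))/(-571845 - 2740568) = (1/(3944202 + 3970716) - 77*(884 - 77)/(886 - 77))/(-571845 - 2740568) = (1/7914918 - 77*807/809)/(-3312413) = (1/7914918 - 77*1/809*807)*(-1/3312413) = (1/7914918 - 62139/809)*(-1/3312413) = -491825088793/6403168662*(-1/3312413) = 491825088793/21209939117201406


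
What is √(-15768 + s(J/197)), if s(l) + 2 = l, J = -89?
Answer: I*√612035463/197 ≈ 125.58*I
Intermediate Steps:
s(l) = -2 + l
√(-15768 + s(J/197)) = √(-15768 + (-2 - 89/197)) = √(-15768 - 483/197) = √(-3106779/197) = I*√612035463/197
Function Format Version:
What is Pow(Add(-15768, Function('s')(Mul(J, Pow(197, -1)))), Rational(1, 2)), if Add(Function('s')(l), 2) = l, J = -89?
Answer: Mul(Rational(1, 197), I, Pow(612035463, Rational(1, 2))) ≈ Mul(125.58, I)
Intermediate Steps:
Function('s')(l) = Add(-2, l)
Pow(Add(-15768, Function('s')(Mul(J, Pow(197, -1)))), Rational(1, 2)) = Pow(Add(-15768, Add(-2, Mul(-89, Pow(197, -1)))), Rational(1, 2)) = Pow(Add(-15768, Add(-2, Mul(-89, Rational(1, 197)))), Rational(1, 2)) = Pow(Add(-15768, Add(-2, Rational(-89, 197))), Rational(1, 2)) = Pow(Add(-15768, Rational(-483, 197)), Rational(1, 2)) = Pow(Rational(-3106779, 197), Rational(1, 2)) = Mul(Rational(1, 197), I, Pow(612035463, Rational(1, 2)))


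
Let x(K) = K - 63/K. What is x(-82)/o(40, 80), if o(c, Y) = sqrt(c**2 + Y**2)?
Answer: -6661*sqrt(5)/16400 ≈ -0.90820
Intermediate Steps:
o(c, Y) = sqrt(Y**2 + c**2)
x(-82)/o(40, 80) = (-82 - 63/(-82))/(sqrt(80**2 + 40**2)) = (-82 - 63*(-1/82))/(sqrt(6400 + 1600)) = (-82 + 63/82)/(sqrt(8000)) = -6661*sqrt(5)/200/82 = -6661*sqrt(5)/16400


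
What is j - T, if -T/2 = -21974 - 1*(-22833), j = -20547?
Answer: -18829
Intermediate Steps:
T = -1718 (T = -2*(-21974 - 1*(-22833)) = -2*(-21974 + 22833) = -2*859 = -1718)
j - T = -20547 - 1*(-1718) = -20547 + 1718 = -18829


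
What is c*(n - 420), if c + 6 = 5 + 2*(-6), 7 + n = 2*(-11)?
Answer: 5837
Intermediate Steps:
n = -29 (n = -7 + 2*(-11) = -7 - 22 = -29)
c = -13 (c = -6 + (5 + 2*(-6)) = -6 + (5 - 12) = -6 - 7 = -13)
c*(n - 420) = -13*(-29 - 420) = -13*(-449) = 5837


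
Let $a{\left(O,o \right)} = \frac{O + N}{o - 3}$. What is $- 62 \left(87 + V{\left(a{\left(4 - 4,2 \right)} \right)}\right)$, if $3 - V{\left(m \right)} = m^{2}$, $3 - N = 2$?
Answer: $-5518$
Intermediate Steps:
$N = 1$ ($N = 3 - 2 = 1$)
$a{\left(O,o \right)} = \frac{1 + O}{-3 + o}$ ($a{\left(O,o \right)} = \frac{O + 1}{o - 3} = \frac{1 + O}{-3 + o}$)
$V{\left(m \right)} = 3 - m^{2}$
$- 62 \left(87 + V{\left(a{\left(4 - 4,2 \right)} \right)}\right) = - 62 \left(87 + \left(3 - \left(\frac{1 + \left(4 - 4\right)}{-3 + 2}\right)^{2}\right)\right) = - 62 \left(87 + \left(3 - \left(\frac{1 + 0}{-1}\right)^{2}\right)\right) = - 62 \left(87 + \left(3 - \left(\left(-1\right) 1\right)^{2}\right)\right) = - 62 \left(87 + \left(3 - \left(-1\right)^{2}\right)\right) = - 62 \left(87 + \left(3 - 1\right)\right) = - 62 \left(87 + 2\right) = \left(-62\right) 89 = -5518$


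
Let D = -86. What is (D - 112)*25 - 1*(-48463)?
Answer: 43513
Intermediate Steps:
(D - 112)*25 - 1*(-48463) = (-86 - 112)*25 - 1*(-48463) = -198*25 + 48463 = -4950 + 48463 = 43513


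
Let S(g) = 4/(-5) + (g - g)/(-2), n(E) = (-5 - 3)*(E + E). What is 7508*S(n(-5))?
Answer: -30032/5 ≈ -6006.4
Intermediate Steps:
n(E) = -16*E
S(g) = -4/5 (S(g) = 4*(-1/5) + 0*(-1/2) = -4/5 + 0 = -4/5)
7508*S(n(-5)) = 7508*(-4/5) = -30032/5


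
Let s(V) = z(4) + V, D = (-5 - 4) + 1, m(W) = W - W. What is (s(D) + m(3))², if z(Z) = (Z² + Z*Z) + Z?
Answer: 784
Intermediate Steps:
z(Z) = Z + 2*Z² (z(Z) = (Z² + Z²) + Z = 2*Z² + Z = Z + 2*Z²)
m(W) = 0
D = -8 (D = -9 + 1 = -8)
s(V) = 36 + V (s(V) = 4*(1 + 2*4) + V = 4*(1 + 8) + V = 4*9 + V = 36 + V)
(s(D) + m(3))² = ((36 - 8) + 0)² = (28 + 0)² = 28² = 784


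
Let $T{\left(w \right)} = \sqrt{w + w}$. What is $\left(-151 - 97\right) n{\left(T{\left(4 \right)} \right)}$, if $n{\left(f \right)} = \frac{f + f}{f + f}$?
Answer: $-248$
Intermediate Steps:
$T{\left(w \right)} = \sqrt{2} \sqrt{w}$ ($T{\left(w \right)} = \sqrt{2 w} = \sqrt{2} \sqrt{w}$)
$n{\left(f \right)} = 1$ ($n{\left(f \right)} = \frac{2 f}{2 f} = 2 f \frac{1}{2 f} = 1$)
$\left(-151 - 97\right) n{\left(T{\left(4 \right)} \right)} = \left(-151 - 97\right) 1 = \left(-248\right) 1 = -248$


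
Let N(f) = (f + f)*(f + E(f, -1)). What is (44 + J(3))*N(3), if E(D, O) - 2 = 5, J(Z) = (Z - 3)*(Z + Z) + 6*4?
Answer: 4080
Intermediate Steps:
J(Z) = 24 + 2*Z*(-3 + Z) (J(Z) = (-3 + Z)*(2*Z) + 24 = 2*Z*(-3 + Z) + 24 = 24 + 2*Z*(-3 + Z))
E(D, O) = 7 (E(D, O) = 2 + 5 = 7)
N(f) = 2*f*(7 + f) (N(f) = (f + f)*(f + 7) = (2*f)*(7 + f) = 2*f*(7 + f))
(44 + J(3))*N(3) = (44 + (24 - 6*3 + 2*3**2))*(2*3*(7 + 3)) = (44 + (24 - 18 + 2*9))*(2*3*10) = (44 + (24 - 18 + 18))*60 = (44 + 24)*60 = 68*60 = 4080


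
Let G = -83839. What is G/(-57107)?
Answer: 83839/57107 ≈ 1.4681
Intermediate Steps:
G/(-57107) = -83839/(-57107) = -83839*(-1/57107) = 83839/57107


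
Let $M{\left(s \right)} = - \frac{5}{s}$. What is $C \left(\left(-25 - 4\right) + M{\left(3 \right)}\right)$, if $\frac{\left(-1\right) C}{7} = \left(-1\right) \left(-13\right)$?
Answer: $\frac{8372}{3} \approx 2790.7$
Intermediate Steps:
$C = -91$ ($C = - 7 \left(\left(-1\right) \left(-13\right)\right) = \left(-7\right) 13 = -91$)
$C \left(\left(-25 - 4\right) + M{\left(3 \right)}\right) = - 91 \left(\left(-25 - 4\right) - \frac{5}{3}\right) = - 91 \left(-29 - \frac{5}{3}\right) = \left(-91\right) \left(- \frac{92}{3}\right) = \frac{8372}{3}$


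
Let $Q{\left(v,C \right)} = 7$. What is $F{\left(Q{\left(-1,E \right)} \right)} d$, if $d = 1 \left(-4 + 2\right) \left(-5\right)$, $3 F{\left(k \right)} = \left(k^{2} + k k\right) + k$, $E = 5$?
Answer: $350$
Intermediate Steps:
$F{\left(k \right)} = \frac{k}{3} + \frac{2 k^{2}}{3}$ ($F{\left(k \right)} = \frac{\left(k^{2} + k k\right) + k}{3} = \frac{\left(k^{2} + k^{2}\right) + k}{3} = \frac{2 k^{2} + k}{3} = \frac{k + 2 k^{2}}{3} = \frac{k}{3} + \frac{2 k^{2}}{3}$)
$d = 10$ ($d = 1 \left(-2\right) \left(-5\right) = \left(-2\right) \left(-5\right) = 10$)
$F{\left(Q{\left(-1,E \right)} \right)} d = \frac{1}{3} \cdot 7 \left(1 + 2 \cdot 7\right) 10 = \frac{1}{3} \cdot 7 \left(1 + 14\right) 10 = \frac{1}{3} \cdot 7 \cdot 15 \cdot 10 = 35 \cdot 10 = 350$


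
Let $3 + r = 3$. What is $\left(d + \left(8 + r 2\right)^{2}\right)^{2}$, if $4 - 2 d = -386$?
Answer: $67081$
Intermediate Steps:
$r = 0$ ($r = -3 + 3 = 0$)
$d = 195$ ($d = 2 - -193 = 2 + 193 = 195$)
$\left(d + \left(8 + r 2\right)^{2}\right)^{2} = \left(195 + \left(8 + 0 \cdot 2\right)^{2}\right)^{2} = \left(195 + \left(8 + 0\right)^{2}\right)^{2} = \left(195 + 8^{2}\right)^{2} = \left(195 + 64\right)^{2} = 259^{2} = 67081$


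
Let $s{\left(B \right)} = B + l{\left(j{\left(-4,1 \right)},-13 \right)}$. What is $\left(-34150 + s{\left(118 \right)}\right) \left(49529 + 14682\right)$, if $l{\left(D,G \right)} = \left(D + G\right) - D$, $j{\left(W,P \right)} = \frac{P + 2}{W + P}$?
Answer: $-2186063495$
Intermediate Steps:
$j{\left(W,P \right)} = \frac{2 + P}{P + W}$
$l{\left(D,G \right)} = G$
$s{\left(B \right)} = -13 + B$ ($s{\left(B \right)} = B - 13 = -13 + B$)
$\left(-34150 + s{\left(118 \right)}\right) \left(49529 + 14682\right) = \left(-34150 + \left(-13 + 118\right)\right) \left(49529 + 14682\right) = \left(-34150 + 105\right) 64211 = \left(-34045\right) 64211 = -2186063495$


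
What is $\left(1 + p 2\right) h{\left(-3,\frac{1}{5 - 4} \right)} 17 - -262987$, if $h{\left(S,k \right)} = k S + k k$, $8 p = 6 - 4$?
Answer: $262936$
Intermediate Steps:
$p = \frac{1}{4}$ ($p = \frac{6 - 4}{8} = \frac{1}{8} \cdot 2 = \frac{1}{4} \approx 0.25$)
$h{\left(S,k \right)} = k^{2} + S k$ ($h{\left(S,k \right)} = S k + k^{2} = k^{2} + S k$)
$\left(1 + p 2\right) h{\left(-3,\frac{1}{5 - 4} \right)} 17 - -262987 = \left(1 + \frac{1}{4} \cdot 2\right) \frac{-3 + \frac{1}{5 - 4}}{5 - 4} \cdot 17 - -262987 = \left(1 + \frac{1}{2}\right) \frac{-3 + 1^{-1}}{1} \cdot 17 + 262987 = \frac{3 \cdot 1 \left(-3 + 1\right)}{2} \cdot 17 + 262987 = \frac{3 \cdot 1 \left(-2\right)}{2} \cdot 17 + 262987 = \frac{3}{2} \left(-2\right) 17 + 262987 = \left(-3\right) 17 + 262987 = -51 + 262987 = 262936$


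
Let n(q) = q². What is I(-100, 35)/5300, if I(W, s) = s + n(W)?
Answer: 2007/1060 ≈ 1.8934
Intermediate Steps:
I(W, s) = s + W²
I(-100, 35)/5300 = (35 + (-100)²)/5300 = (35 + 10000)*(1/5300) = 10035*(1/5300) = 2007/1060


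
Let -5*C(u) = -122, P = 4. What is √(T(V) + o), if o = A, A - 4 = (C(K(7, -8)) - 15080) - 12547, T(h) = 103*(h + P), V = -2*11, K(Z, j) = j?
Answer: I*√736315/5 ≈ 171.62*I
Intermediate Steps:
V = -22
C(u) = 122/5 (C(u) = -⅕*(-122) = 122/5)
T(h) = 412 + 103*h (T(h) = 103*(h + 4) = 103*(4 + h) = 412 + 103*h)
A = -137993/5 (A = 4 + ((122/5 - 15080) - 12547) = 4 + (-75278/5 - 12547) = 4 - 138013/5 = -137993/5 ≈ -27599.)
o = -137993/5 ≈ -27599.
√(T(V) + o) = √((412 + 103*(-22)) - 137993/5) = √((412 - 2266) - 137993/5) = √(-1854 - 137993/5) = √(-147263/5) = I*√736315/5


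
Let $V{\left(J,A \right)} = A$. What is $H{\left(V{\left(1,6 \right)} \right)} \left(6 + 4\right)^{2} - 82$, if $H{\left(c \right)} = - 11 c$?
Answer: $-6682$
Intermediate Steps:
$H{\left(V{\left(1,6 \right)} \right)} \left(6 + 4\right)^{2} - 82 = \left(-11\right) 6 \left(6 + 4\right)^{2} - 82 = - 66 \cdot 10^{2} - 82 = \left(-66\right) 100 - 82 = -6600 - 82 = -6682$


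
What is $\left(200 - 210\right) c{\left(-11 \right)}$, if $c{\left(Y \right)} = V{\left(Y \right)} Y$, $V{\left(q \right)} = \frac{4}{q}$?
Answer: $-40$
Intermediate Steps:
$c{\left(Y \right)} = 4$ ($c{\left(Y \right)} = \frac{4}{Y} Y = 4$)
$\left(200 - 210\right) c{\left(-11 \right)} = \left(200 - 210\right) 4 = \left(-10\right) 4 = -40$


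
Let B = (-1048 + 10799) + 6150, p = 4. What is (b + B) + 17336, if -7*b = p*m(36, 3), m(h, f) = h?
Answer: 232515/7 ≈ 33216.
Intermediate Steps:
B = 15901 (B = 9751 + 6150 = 15901)
b = -144/7 (b = -4*36/7 = -⅐*144 = -144/7 ≈ -20.571)
(b + B) + 17336 = (-144/7 + 15901) + 17336 = 111163/7 + 17336 = 232515/7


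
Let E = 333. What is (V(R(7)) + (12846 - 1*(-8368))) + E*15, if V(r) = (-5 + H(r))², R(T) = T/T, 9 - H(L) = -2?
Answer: 26245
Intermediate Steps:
H(L) = 11 (H(L) = 9 - 1*(-2) = 9 + 2 = 11)
R(T) = 1
V(r) = 36 (V(r) = (-5 + 11)² = 6² = 36)
(V(R(7)) + (12846 - 1*(-8368))) + E*15 = (36 + (12846 - 1*(-8368))) + 333*15 = (36 + (12846 + 8368)) + 4995 = (36 + 21214) + 4995 = 21250 + 4995 = 26245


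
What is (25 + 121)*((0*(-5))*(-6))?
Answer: 0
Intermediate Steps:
(25 + 121)*((0*(-5))*(-6)) = 146*(0*(-6)) = 146*0 = 0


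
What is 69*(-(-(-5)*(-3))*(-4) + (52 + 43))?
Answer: 2415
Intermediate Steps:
69*(-(-(-5)*(-3))*(-4) + (52 + 43)) = 69*(-(-5*3)*(-4) + 95) = 69*(-(-15)*(-4) + 95) = 69*(-1*60 + 95) = 69*(-60 + 95) = 69*35 = 2415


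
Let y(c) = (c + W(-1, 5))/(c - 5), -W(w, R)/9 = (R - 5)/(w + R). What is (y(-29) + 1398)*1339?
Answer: 63684179/34 ≈ 1.8731e+6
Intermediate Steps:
W(w, R) = -9*(-5 + R)/(R + w) (W(w, R) = -9*(R - 5)/(w + R) = -9*(-5 + R)/(R + w))
y(c) = c/(-5 + c) (y(c) = (c + 9*(5 - 1*5)/(5 - 1))/(c - 5) = (c + 9*(5 - 5)/4)/(-5 + c) = (c + 9*(¼)*0)/(-5 + c) = (c + 0)/(-5 + c) = c/(-5 + c))
(y(-29) + 1398)*1339 = (-29/(-5 - 29) + 1398)*1339 = (-29/(-34) + 1398)*1339 = (-29*(-1/34) + 1398)*1339 = (29/34 + 1398)*1339 = (47561/34)*1339 = 63684179/34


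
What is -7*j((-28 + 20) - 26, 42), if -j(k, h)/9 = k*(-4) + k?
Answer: 6426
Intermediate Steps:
j(k, h) = 27*k (j(k, h) = -9*(k*(-4) + k) = -9*(-4*k + k) = -(-27)*k = 27*k)
-7*j((-28 + 20) - 26, 42) = -189*((-28 + 20) - 26) = -189*(-8 - 26) = -189*(-34) = -7*(-918) = 6426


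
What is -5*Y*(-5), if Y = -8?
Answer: -200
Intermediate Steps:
-5*Y*(-5) = -5*(-8)*(-5) = 40*(-5) = -200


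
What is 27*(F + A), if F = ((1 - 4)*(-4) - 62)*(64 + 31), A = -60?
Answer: -129870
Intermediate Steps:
F = -4750 (F = (-3*(-4) - 62)*95 = (12 - 62)*95 = -50*95 = -4750)
27*(F + A) = 27*(-4750 - 60) = 27*(-4810) = -129870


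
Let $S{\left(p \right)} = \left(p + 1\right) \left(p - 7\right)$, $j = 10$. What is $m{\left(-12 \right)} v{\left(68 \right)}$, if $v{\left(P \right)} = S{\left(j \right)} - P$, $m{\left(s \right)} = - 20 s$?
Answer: $-8400$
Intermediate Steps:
$S{\left(p \right)} = \left(1 + p\right) \left(-7 + p\right)$
$v{\left(P \right)} = 33 - P$ ($v{\left(P \right)} = \left(-7 + 10^{2} - 60\right) - P = \left(-7 + 100 - 60\right) - P = 33 - P$)
$m{\left(-12 \right)} v{\left(68 \right)} = \left(-20\right) \left(-12\right) \left(33 - 68\right) = 240 \left(33 - 68\right) = 240 \left(-35\right) = -8400$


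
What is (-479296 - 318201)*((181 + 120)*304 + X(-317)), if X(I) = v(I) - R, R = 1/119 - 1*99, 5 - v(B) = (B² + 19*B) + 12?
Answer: 272369947907/119 ≈ 2.2888e+9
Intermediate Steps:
v(B) = -7 - B² - 19*B (v(B) = 5 - ((B² + 19*B) + 12) = 5 - (12 + B² + 19*B) = 5 + (-12 - B² - 19*B) = -7 - B² - 19*B)
R = -11780/119 (R = 1/119 - 99 = -11780/119 ≈ -98.992)
X(I) = 10947/119 - I² - 19*I (X(I) = (-7 - I² - 19*I) - 1*(-11780/119) = (-7 - I² - 19*I) + 11780/119 = 10947/119 - I² - 19*I)
(-479296 - 318201)*((181 + 120)*304 + X(-317)) = (-479296 - 318201)*((181 + 120)*304 + (10947/119 - 1*(-317)² - 19*(-317))) = -797497*(301*304 + (10947/119 - 1*100489 + 6023)) = -797497*(91504 + (10947/119 - 100489 + 6023)) = -797497*(91504 - 11230507/119) = -797497*(-341531/119) = 272369947907/119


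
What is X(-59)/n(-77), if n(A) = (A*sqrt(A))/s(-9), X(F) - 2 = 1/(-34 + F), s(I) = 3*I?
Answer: -1665*I*sqrt(77)/183799 ≈ -0.079491*I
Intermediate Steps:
X(F) = 2 + 1/(-34 + F)
n(A) = -A**(3/2)/27 (n(A) = (A*sqrt(A))/((3*(-9))) = A**(3/2)/(-27) = A**(3/2)*(-1/27) = -A**(3/2)/27)
X(-59)/n(-77) = ((-67 + 2*(-59))/(-34 - 59))/((-(-77)*I*sqrt(77)/27)) = ((-67 - 118)/(-93))/((-(-77)*I*sqrt(77)/27)) = (-1/93*(-185))/((77*I*sqrt(77)/27)) = 185*(-27*I*sqrt(77)/5929)/93 = -1665*I*sqrt(77)/183799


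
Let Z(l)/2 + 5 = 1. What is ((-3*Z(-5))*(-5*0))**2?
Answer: 0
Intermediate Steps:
Z(l) = -8 (Z(l) = -10 + 2*1 = -10 + 2 = -8)
((-3*Z(-5))*(-5*0))**2 = ((-3*(-8))*(-5*0))**2 = (24*0)**2 = 0**2 = 0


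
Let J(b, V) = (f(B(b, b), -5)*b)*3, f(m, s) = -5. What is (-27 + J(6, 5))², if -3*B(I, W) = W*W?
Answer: 13689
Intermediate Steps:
B(I, W) = -W²/3 (B(I, W) = -W*W/3 = -W²/3)
J(b, V) = -15*b (J(b, V) = -5*b*3 = -15*b)
(-27 + J(6, 5))² = (-27 - 15*6)² = (-27 - 90)² = (-117)² = 13689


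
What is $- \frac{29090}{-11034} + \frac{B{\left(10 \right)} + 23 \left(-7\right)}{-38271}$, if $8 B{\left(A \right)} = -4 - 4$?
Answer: $\frac{185848483}{70380369} \approx 2.6406$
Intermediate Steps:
$B{\left(A \right)} = -1$ ($B{\left(A \right)} = \frac{-4 - 4}{8} = \frac{1}{8} \left(-8\right) = -1$)
$- \frac{29090}{-11034} + \frac{B{\left(10 \right)} + 23 \left(-7\right)}{-38271} = - \frac{29090}{-11034} + \frac{-1 + 23 \left(-7\right)}{-38271} = \left(-29090\right) \left(- \frac{1}{11034}\right) + \left(-1 - 161\right) \left(- \frac{1}{38271}\right) = \frac{14545}{5517} - - \frac{54}{12757} = \frac{14545}{5517} + \frac{54}{12757} = \frac{185848483}{70380369}$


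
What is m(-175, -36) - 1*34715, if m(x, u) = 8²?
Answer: -34651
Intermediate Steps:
m(x, u) = 64
m(-175, -36) - 1*34715 = 64 - 1*34715 = 64 - 34715 = -34651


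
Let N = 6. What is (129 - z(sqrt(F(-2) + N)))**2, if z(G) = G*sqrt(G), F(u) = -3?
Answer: (129 - 3**(3/4))**2 ≈ 16058.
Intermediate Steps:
z(G) = G**(3/2)
(129 - z(sqrt(F(-2) + N)))**2 = (129 - (sqrt(-3 + 6))**(3/2))**2 = (129 - (sqrt(3))**(3/2))**2 = (129 - 3**(3/4))**2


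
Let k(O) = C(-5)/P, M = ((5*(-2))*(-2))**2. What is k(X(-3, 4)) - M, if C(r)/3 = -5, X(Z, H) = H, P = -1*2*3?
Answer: -795/2 ≈ -397.50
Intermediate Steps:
P = -6 (P = -2*3 = -6)
M = 400 (M = (-10*(-2))**2 = 20**2 = 400)
C(r) = -15 (C(r) = 3*(-5) = -15)
k(O) = 5/2 (k(O) = -15/(-6) = -15*(-1/6) = 5/2)
k(X(-3, 4)) - M = 5/2 - 1*400 = 5/2 - 400 = -795/2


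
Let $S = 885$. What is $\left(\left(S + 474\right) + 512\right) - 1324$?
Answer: $547$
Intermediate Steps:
$\left(\left(S + 474\right) + 512\right) - 1324 = \left(\left(885 + 474\right) + 512\right) - 1324 = \left(1359 + 512\right) - 1324 = 1871 - 1324 = 547$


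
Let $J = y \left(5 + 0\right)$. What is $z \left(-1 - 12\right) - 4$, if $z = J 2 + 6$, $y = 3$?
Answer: $-472$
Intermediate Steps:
$J = 15$ ($J = 3 \left(5 + 0\right) = 3 \cdot 5 = 15$)
$z = 36$ ($z = 15 \cdot 2 + 6 = 30 + 6 = 36$)
$z \left(-1 - 12\right) - 4 = 36 \left(-1 - 12\right) - 4 = 36 \left(-13\right) - 4 = -468 - 4 = -472$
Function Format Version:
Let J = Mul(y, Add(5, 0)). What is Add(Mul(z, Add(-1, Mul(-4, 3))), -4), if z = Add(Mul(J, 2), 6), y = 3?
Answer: -472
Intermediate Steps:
J = 15 (J = Mul(3, Add(5, 0)) = Mul(3, 5) = 15)
z = 36 (z = Add(Mul(15, 2), 6) = Add(30, 6) = 36)
Add(Mul(z, Add(-1, Mul(-4, 3))), -4) = Add(Mul(36, Add(-1, Mul(-4, 3))), -4) = Add(Mul(36, Add(-1, -12)), -4) = Add(Mul(36, -13), -4) = Add(-468, -4) = -472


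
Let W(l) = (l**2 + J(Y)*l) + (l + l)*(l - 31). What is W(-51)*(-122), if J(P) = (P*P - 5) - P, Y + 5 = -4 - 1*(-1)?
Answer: -920856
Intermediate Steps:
Y = -8 (Y = -5 + (-4 - 1*(-1)) = -5 + (-4 + 1) = -5 - 3 = -8)
J(P) = -5 + P**2 - P (J(P) = (P**2 - 5) - P = (-5 + P**2) - P = -5 + P**2 - P)
W(l) = l**2 + 67*l + 2*l*(-31 + l) (W(l) = (l**2 + (-5 + (-8)**2 - 1*(-8))*l) + (l + l)*(l - 31) = (l**2 + (-5 + 64 + 8)*l) + (2*l)*(-31 + l) = (l**2 + 67*l) + 2*l*(-31 + l) = l**2 + 67*l + 2*l*(-31 + l))
W(-51)*(-122) = -51*(5 + 3*(-51))*(-122) = -51*(5 - 153)*(-122) = -51*(-148)*(-122) = 7548*(-122) = -920856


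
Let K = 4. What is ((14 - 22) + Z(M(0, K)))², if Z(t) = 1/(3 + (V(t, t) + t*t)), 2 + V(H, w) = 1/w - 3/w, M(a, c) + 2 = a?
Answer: 2209/36 ≈ 61.361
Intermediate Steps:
M(a, c) = -2 + a
V(H, w) = -2 - 2/w (V(H, w) = -2 + (1/w - 3/w) = -2 - 2/w)
Z(t) = 1/(1 + t² - 2/t) (Z(t) = 1/(3 + ((-2 - 2/t) + t*t)) = 1/(3 + ((-2 - 2/t) + t²)) = 1/(3 + (-2 + t² - 2/t)) = 1/(1 + t² - 2/t))
((14 - 22) + Z(M(0, K)))² = ((14 - 22) + (-2 + 0)/(-2 + (-2 + 0) + (-2 + 0)³))² = (-8 - 2/(-2 - 2 + (-2)³))² = (-8 - 2/(-2 - 2 - 8))² = (-8 - 2/(-12))² = (-8 - 2*(-1/12))² = (-8 + ⅙)² = (-47/6)² = 2209/36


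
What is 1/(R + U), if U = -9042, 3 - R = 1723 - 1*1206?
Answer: -1/9556 ≈ -0.00010465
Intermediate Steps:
R = -514 (R = 3 - (1723 - 1*1206) = 3 - (1723 - 1206) = 3 - 1*517 = 3 - 517 = -514)
1/(R + U) = 1/(-514 - 9042) = 1/(-9556) = -1/9556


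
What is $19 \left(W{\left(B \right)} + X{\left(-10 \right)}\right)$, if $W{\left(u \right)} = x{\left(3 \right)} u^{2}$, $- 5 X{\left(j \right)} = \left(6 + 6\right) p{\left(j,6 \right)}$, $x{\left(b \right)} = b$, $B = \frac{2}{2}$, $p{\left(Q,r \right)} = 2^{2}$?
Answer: $- \frac{627}{5} \approx -125.4$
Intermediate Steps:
$p{\left(Q,r \right)} = 4$
$B = 1$ ($B = 2 \cdot \frac{1}{2} = 1$)
$X{\left(j \right)} = - \frac{48}{5}$ ($X{\left(j \right)} = - \frac{\left(6 + 6\right) 4}{5} = - \frac{12 \cdot 4}{5} = \left(- \frac{1}{5}\right) 48 = - \frac{48}{5}$)
$W{\left(u \right)} = 3 u^{2}$
$19 \left(W{\left(B \right)} + X{\left(-10 \right)}\right) = 19 \left(3 \cdot 1^{2} - \frac{48}{5}\right) = 19 \left(3 \cdot 1 - \frac{48}{5}\right) = 19 \left(3 - \frac{48}{5}\right) = 19 \left(- \frac{33}{5}\right) = - \frac{627}{5}$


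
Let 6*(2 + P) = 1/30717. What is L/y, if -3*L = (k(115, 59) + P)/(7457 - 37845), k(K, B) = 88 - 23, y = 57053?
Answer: 11611027/958587819594984 ≈ 1.2113e-8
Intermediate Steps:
P = -368603/184302 (P = -2 + (⅙)/30717 = -2 + (⅙)*(1/30717) = -2 + 1/184302 = -368603/184302 ≈ -2.0000)
k(K, B) = 65
L = 11611027/16801707528 (L = -(65 - 368603/184302)/(3*(7457 - 37845)) = -11611027/(552906*(-30388)) = -11611027*(-1)/(552906*30388) = -⅓*(-11611027/5600569176) = 11611027/16801707528 ≈ 0.00069106)
L/y = (11611027/16801707528)/57053 = (11611027/16801707528)*(1/57053) = 11611027/958587819594984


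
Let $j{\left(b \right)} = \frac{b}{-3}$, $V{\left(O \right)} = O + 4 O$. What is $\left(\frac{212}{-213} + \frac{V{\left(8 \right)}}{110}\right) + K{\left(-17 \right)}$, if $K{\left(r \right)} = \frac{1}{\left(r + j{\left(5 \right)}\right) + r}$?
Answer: $- \frac{165389}{250701} \approx -0.65971$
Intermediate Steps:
$V{\left(O \right)} = 5 O$
$j{\left(b \right)} = - \frac{b}{3}$ ($j{\left(b \right)} = b \left(- \frac{1}{3}\right) = - \frac{b}{3}$)
$K{\left(r \right)} = \frac{1}{- \frac{5}{3} + 2 r}$ ($K{\left(r \right)} = \frac{1}{\left(r - \frac{5}{3}\right) + r} = \frac{1}{\left(- \frac{5}{3} + r\right) + r} = \frac{1}{- \frac{5}{3} + 2 r}$)
$\left(\frac{212}{-213} + \frac{V{\left(8 \right)}}{110}\right) + K{\left(-17 \right)} = \left(\frac{212}{-213} + \frac{5 \cdot 8}{110}\right) + \frac{3}{-5 + 6 \left(-17\right)} = \left(212 \left(- \frac{1}{213}\right) + 40 \cdot \frac{1}{110}\right) + \frac{3}{-5 - 102} = \left(- \frac{212}{213} + \frac{4}{11}\right) + \frac{3}{-107} = - \frac{1480}{2343} + 3 \left(- \frac{1}{107}\right) = - \frac{1480}{2343} - \frac{3}{107} = - \frac{165389}{250701}$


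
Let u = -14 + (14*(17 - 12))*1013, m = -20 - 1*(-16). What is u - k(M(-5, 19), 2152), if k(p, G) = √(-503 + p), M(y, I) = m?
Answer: 70896 - 13*I*√3 ≈ 70896.0 - 22.517*I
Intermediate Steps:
m = -4 (m = -20 + 16 = -4)
M(y, I) = -4
u = 70896 (u = -14 + (14*5)*1013 = -14 + 70*1013 = -14 + 70910 = 70896)
u - k(M(-5, 19), 2152) = 70896 - √(-503 - 4) = 70896 - √(-507) = 70896 - 13*I*√3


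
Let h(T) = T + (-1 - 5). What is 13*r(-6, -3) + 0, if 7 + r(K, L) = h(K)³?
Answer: -22555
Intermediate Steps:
h(T) = -6 + T (h(T) = T - 6 = -6 + T)
r(K, L) = -7 + (-6 + K)³
13*r(-6, -3) + 0 = 13*(-7 + (-6 - 6)³) + 0 = 13*(-7 + (-12)³) + 0 = 13*(-7 - 1728) + 0 = 13*(-1735) + 0 = -22555 + 0 = -22555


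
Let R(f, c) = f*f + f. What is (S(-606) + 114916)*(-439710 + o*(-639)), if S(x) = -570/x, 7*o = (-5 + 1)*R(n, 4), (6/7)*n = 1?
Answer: -5092830020857/101 ≈ -5.0424e+10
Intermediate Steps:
n = 7/6 (n = (7/6)*1 = 7/6 ≈ 1.1667)
R(f, c) = f + f² (R(f, c) = f² + f = f + f²)
o = -13/9 (o = ((-5 + 1)*(7*(1 + 7/6)/6))/7 = (-14*13/(3*6))/7 = (-4*91/36)/7 = (⅐)*(-91/9) = -13/9 ≈ -1.4444)
(S(-606) + 114916)*(-439710 + o*(-639)) = (-570/(-606) + 114916)*(-439710 - 13/9*(-639)) = (-570*(-1/606) + 114916)*(-439710 + 923) = (95/101 + 114916)*(-438787) = (11606611/101)*(-438787) = -5092830020857/101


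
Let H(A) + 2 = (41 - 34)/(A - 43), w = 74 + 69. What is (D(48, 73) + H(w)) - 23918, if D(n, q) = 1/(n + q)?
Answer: -289431053/12100 ≈ -23920.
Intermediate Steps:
w = 143
H(A) = -2 + 7/(-43 + A) (H(A) = -2 + (41 - 34)/(A - 43) = -2 + 7/(-43 + A))
(D(48, 73) + H(w)) - 23918 = (1/(48 + 73) + (93 - 2*143)/(-43 + 143)) - 23918 = (1/121 + (93 - 286)/100) - 23918 = (1/121 + (1/100)*(-193)) - 23918 = (1/121 - 193/100) - 23918 = -23253/12100 - 23918 = -289431053/12100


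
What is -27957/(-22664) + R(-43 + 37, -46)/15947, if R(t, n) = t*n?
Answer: 452085543/361422808 ≈ 1.2508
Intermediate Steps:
R(t, n) = n*t
-27957/(-22664) + R(-43 + 37, -46)/15947 = -27957/(-22664) - 46*(-43 + 37)/15947 = -27957*(-1/22664) - 46*(-6)*(1/15947) = 27957/22664 + 276*(1/15947) = 27957/22664 + 276/15947 = 452085543/361422808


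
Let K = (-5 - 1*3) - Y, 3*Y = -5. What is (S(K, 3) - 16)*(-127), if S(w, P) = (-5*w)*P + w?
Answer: -27686/3 ≈ -9228.7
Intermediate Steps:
Y = -5/3 (Y = (⅓)*(-5) = -5/3 ≈ -1.6667)
K = -19/3 (K = (-5 - 1*3) - 1*(-5/3) = (-5 - 3) + 5/3 = -8 + 5/3 = -19/3 ≈ -6.3333)
S(w, P) = w - 5*P*w (S(w, P) = -5*P*w + w = w - 5*P*w)
(S(K, 3) - 16)*(-127) = (-19*(1 - 5*3)/3 - 16)*(-127) = (-19*(1 - 15)/3 - 16)*(-127) = (-19/3*(-14) - 16)*(-127) = (266/3 - 16)*(-127) = (218/3)*(-127) = -27686/3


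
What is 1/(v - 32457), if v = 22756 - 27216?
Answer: -1/36917 ≈ -2.7088e-5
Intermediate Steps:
v = -4460
1/(v - 32457) = 1/(-4460 - 32457) = 1/(-36917) = -1/36917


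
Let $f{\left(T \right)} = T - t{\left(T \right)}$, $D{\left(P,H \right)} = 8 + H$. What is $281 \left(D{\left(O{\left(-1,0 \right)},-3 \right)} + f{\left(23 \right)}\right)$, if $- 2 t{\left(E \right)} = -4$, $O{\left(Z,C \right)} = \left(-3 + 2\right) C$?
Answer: $7306$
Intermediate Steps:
$O{\left(Z,C \right)} = - C$
$t{\left(E \right)} = 2$ ($t{\left(E \right)} = \left(- \frac{1}{2}\right) \left(-4\right) = 2$)
$f{\left(T \right)} = -2 + T$ ($f{\left(T \right)} = T - 2 = -2 + T$)
$281 \left(D{\left(O{\left(-1,0 \right)},-3 \right)} + f{\left(23 \right)}\right) = 281 \left(\left(8 - 3\right) + \left(-2 + 23\right)\right) = 281 \left(5 + 21\right) = 281 \cdot 26 = 7306$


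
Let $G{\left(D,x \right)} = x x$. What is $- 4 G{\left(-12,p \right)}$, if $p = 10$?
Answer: $-400$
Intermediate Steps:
$G{\left(D,x \right)} = x^{2}$
$- 4 G{\left(-12,p \right)} = - 4 \cdot 10^{2} = \left(-4\right) 100 = -400$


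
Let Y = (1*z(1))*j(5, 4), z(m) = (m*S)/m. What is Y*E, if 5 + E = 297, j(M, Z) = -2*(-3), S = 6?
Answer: 10512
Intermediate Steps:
j(M, Z) = 6
z(m) = 6 (z(m) = (m*6)/m = (6*m)/m = 6)
Y = 36 (Y = (1*6)*6 = 6*6 = 36)
E = 292 (E = -5 + 297 = 292)
Y*E = 36*292 = 10512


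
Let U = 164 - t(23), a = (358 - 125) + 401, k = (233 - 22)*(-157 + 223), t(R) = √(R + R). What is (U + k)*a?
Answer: 8933060 - 634*√46 ≈ 8.9288e+6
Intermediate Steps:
t(R) = √2*√R (t(R) = √(2*R) = √2*√R)
k = 13926 (k = 211*66 = 13926)
a = 634 (a = 233 + 401 = 634)
U = 164 - √46 (U = 164 - √2*√23 = 164 - √46 ≈ 157.22)
(U + k)*a = ((164 - √46) + 13926)*634 = (14090 - √46)*634 = 8933060 - 634*√46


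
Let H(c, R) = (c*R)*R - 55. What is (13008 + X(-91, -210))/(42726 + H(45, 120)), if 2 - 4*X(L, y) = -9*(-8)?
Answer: 25981/1381342 ≈ 0.018809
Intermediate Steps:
H(c, R) = -55 + c*R**2 (H(c, R) = (R*c)*R - 55 = c*R**2 - 55 = -55 + c*R**2)
X(L, y) = -35/2 (X(L, y) = 1/2 - (-9)*(-8)/4 = 1/2 - 1/4*72 = 1/2 - 18 = -35/2)
(13008 + X(-91, -210))/(42726 + H(45, 120)) = (13008 - 35/2)/(42726 + (-55 + 45*120**2)) = 25981/(2*(42726 + (-55 + 45*14400))) = 25981/(2*(42726 + (-55 + 648000))) = 25981/(2*(42726 + 647945)) = (25981/2)/690671 = (25981/2)*(1/690671) = 25981/1381342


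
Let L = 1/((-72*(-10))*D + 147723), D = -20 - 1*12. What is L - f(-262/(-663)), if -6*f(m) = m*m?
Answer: 109761247/4215906279 ≈ 0.026035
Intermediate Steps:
D = -32 (D = -20 - 12 = -32)
f(m) = -m²/6 (f(m) = -m*m/6 = -m²/6)
L = 1/124683 (L = 1/(-72*(-10)*(-32) + 147723) = 1/(720*(-32) + 147723) = 1/(-23040 + 147723) = 1/124683 ≈ 8.0203e-6)
L - f(-262/(-663)) = 1/124683 - (-1)*(-262/(-663))²/6 = 1/124683 - (-1)*(-262*(-1/663))²/6 = 1/124683 - (-1)*(262/663)²/6 = 1/124683 - (-1)*68644/(6*439569) = 1/124683 - 1*(-34322/1318707) = 1/124683 + 34322/1318707 = 109761247/4215906279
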